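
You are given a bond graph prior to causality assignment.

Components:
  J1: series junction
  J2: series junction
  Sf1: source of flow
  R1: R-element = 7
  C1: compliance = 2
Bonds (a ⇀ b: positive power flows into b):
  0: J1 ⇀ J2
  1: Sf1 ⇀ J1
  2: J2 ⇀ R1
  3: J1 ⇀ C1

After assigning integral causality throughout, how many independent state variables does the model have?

β1 stroke→Sf1  (Sf1 fixes flow; stroke at Sf1)
β0 stroke→J1  (J1 flow already set via bond 1)
β3 stroke→J1  (J1: bond 1 brought flow, rest push out)
β2 stroke→J2  (J2 flow already set via bond 0)

1  (C1 all integral)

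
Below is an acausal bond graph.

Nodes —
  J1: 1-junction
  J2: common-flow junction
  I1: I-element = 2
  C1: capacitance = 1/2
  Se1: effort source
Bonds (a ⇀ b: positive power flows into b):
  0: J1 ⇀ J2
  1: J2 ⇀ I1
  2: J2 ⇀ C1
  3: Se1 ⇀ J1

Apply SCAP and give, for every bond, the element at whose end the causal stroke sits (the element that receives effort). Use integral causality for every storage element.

β0 →J2
β1 →I1
β2 →J2
β3 →J1

bond 3 →J1  (source Se1 imposes e)
bond 0 →J2  (J1 needs exactly one f-in)
bond 1 →I1  (I1 integral (f out))
bond 2 →J2  (J2: bond 1 brought flow, rest push out)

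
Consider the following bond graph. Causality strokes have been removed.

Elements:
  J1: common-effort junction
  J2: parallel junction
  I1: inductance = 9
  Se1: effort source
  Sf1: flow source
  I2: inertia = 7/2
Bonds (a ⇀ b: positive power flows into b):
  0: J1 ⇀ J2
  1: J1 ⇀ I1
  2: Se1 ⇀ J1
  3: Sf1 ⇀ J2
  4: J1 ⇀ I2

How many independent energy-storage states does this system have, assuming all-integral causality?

2  (I1, I2 all integral)

β2 stroke→J1  (Se1 fixes effort; stroke away)
β3 stroke→Sf1  (Sf1 (Sf) sets flow on bond)
β0 stroke→J2  (common-e at J1 fixed by 2)
β1 stroke→I1  (J1 effort already set via bond 2)
β4 stroke→I2  (J1 effort already set via bond 2)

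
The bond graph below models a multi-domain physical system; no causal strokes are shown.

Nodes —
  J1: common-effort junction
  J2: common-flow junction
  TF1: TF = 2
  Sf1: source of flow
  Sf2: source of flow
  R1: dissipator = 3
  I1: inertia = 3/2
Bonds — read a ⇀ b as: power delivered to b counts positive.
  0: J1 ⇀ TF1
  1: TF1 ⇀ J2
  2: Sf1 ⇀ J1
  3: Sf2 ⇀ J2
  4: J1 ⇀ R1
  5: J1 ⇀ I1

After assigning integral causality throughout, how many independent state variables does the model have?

1  (I1 all integral)

β2 →Sf1  (Sf1 (Sf) sets flow on bond)
β3 →Sf2  (source Sf2 imposes f)
β1 →J2  (1-jn J2 has f-setter on 3)
β0 →TF1  (TF1: transformer flips bond 1)
β5 →I1  (prefer integral on I1)
β4 →J1  (only one effort-in slot at J1)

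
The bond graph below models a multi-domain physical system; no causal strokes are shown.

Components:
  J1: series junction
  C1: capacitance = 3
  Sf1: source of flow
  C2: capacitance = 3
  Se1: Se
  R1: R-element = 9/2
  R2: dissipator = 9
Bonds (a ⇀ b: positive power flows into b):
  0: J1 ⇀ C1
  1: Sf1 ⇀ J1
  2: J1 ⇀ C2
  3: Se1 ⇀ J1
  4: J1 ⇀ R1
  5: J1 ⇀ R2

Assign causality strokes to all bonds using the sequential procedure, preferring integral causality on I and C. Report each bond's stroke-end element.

β1 stroke→Sf1  (Sf1: flow source, stroke at near end)
β3 stroke→J1  (Se1 fixes effort; stroke away)
β0 stroke→J1  (common-f at J1 fixed by 1)
β2 stroke→J1  (J1: bond 1 brought flow, rest push out)
β4 stroke→J1  (J1 flow already set via bond 1)
β5 stroke→J1  (common-f at J1 fixed by 1)

b0 stroke→J1
b1 stroke→Sf1
b2 stroke→J1
b3 stroke→J1
b4 stroke→J1
b5 stroke→J1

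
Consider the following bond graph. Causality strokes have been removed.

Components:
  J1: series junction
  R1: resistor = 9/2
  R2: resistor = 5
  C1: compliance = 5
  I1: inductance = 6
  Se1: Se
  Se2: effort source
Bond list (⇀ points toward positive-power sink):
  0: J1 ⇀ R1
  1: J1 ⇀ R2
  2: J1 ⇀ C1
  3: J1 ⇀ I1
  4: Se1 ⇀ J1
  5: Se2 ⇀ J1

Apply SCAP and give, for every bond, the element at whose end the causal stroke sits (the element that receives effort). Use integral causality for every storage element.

#4 stroke at J1  (Se1 (Se) sets effort on bond)
#5 stroke at J1  (Se2 fixes effort; stroke away)
#2 stroke at J1  (C1 outputs effort q/C1)
#3 stroke at I1  (I1 outputs flow p/I1)
#0 stroke at J1  (J1: bond 3 brought flow, rest push out)
#1 stroke at J1  (J1 flow already set via bond 3)

#0 stroke at J1
#1 stroke at J1
#2 stroke at J1
#3 stroke at I1
#4 stroke at J1
#5 stroke at J1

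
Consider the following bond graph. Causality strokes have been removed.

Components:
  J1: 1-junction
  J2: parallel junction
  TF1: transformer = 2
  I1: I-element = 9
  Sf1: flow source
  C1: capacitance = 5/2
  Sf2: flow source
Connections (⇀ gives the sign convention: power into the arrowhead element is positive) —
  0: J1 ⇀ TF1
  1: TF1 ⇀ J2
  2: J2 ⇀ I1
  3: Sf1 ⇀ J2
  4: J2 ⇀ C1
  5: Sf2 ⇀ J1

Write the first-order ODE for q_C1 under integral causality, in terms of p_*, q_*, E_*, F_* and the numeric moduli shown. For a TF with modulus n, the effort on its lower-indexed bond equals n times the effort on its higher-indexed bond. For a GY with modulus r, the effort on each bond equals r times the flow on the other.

β3 stroke→Sf1  (Sf1: flow source, stroke at near end)
β5 stroke→Sf2  (Sf2 fixes flow; stroke at Sf2)
β0 stroke→J1  (1-jn J1 has f-setter on 5)
β1 stroke→TF1  (through TF1, causality passes straight; one stroke at TF1)
β2 stroke→I1  (I1 integral (f out))
β4 stroke→J2  (closing 0-jn rule on J2)

dq_C1/dt = F_Sf1 + 2*F_Sf2 - p_I1/9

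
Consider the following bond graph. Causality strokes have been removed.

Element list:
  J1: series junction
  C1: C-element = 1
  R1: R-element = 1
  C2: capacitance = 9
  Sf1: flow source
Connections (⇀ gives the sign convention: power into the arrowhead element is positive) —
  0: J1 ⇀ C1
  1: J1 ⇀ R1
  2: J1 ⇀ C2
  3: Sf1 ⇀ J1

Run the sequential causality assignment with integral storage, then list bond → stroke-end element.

β0 stroke→J1
β1 stroke→J1
β2 stroke→J1
β3 stroke→Sf1

bond 3 stroke at Sf1  (Sf1 fixes flow; stroke at Sf1)
bond 0 stroke at J1  (J1: bond 3 brought flow, rest push out)
bond 1 stroke at J1  (J1: bond 3 brought flow, rest push out)
bond 2 stroke at J1  (1-jn J1 has f-setter on 3)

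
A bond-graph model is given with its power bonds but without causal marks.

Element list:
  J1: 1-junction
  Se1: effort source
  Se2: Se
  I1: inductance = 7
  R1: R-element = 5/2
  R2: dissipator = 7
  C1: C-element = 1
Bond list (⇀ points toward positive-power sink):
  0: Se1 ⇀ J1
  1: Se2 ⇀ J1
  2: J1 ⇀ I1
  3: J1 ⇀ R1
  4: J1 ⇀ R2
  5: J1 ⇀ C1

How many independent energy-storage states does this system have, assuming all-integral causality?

2  (C1, I1 all integral)

β0 |J1  (Se1 fixes effort; stroke away)
β1 |J1  (Se2 fixes effort; stroke away)
β2 |I1  (I1: I, integral causality)
β3 |J1  (1-jn J1 has f-setter on 2)
β4 |J1  (J1 flow already set via bond 2)
β5 |J1  (common-f at J1 fixed by 2)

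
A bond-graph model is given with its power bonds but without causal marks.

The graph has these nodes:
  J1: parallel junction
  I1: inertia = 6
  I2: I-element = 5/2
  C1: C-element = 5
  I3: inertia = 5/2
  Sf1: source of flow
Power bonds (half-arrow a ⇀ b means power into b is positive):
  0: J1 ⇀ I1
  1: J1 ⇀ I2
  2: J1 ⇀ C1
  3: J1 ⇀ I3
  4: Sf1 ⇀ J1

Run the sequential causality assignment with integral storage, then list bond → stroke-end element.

#4 →Sf1  (source Sf1 imposes f)
#0 →I1  (I1: I, integral causality)
#1 →I2  (I2 integral (f out))
#2 →J1  (C1 integral (e out))
#3 →I3  (J1 effort already set via bond 2)

#0 |I1
#1 |I2
#2 |J1
#3 |I3
#4 |Sf1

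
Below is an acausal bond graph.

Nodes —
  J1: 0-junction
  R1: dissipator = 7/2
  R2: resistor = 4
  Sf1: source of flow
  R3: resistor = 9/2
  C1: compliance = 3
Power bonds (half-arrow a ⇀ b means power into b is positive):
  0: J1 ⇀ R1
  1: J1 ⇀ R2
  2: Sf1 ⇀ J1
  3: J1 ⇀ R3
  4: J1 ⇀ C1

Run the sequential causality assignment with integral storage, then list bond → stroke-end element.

bond 0 →R1
bond 1 →R2
bond 2 →Sf1
bond 3 →R3
bond 4 →J1

bond 2 →Sf1  (Sf1 fixes flow; stroke at Sf1)
bond 4 →J1  (C1: C, integral causality)
bond 0 →R1  (0-jn J1 has e-setter on 4)
bond 1 →R2  (common-e at J1 fixed by 4)
bond 3 →R3  (J1: bond 4 brought effort, rest push out)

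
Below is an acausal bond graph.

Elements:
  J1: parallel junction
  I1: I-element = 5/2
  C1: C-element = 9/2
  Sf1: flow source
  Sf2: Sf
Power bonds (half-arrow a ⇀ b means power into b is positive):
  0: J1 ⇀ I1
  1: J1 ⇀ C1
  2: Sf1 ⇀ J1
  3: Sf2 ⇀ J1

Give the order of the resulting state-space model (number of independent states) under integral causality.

2  (C1, I1 all integral)

bond 2 stroke→Sf1  (Sf1 fixes flow; stroke at Sf1)
bond 3 stroke→Sf2  (source Sf2 imposes f)
bond 0 stroke→I1  (I1 outputs flow p/I1)
bond 1 stroke→J1  (J1: last free bond brings effort in)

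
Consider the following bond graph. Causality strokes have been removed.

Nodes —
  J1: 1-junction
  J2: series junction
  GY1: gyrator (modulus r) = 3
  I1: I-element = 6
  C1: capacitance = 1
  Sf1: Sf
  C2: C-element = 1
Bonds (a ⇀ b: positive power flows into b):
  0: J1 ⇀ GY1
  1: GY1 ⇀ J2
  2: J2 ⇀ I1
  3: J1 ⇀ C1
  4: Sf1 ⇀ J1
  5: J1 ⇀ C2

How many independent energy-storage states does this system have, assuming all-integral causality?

3  (C1, C2, I1 all integral)

bond 4 |Sf1  (Sf1 fixes flow; stroke at Sf1)
bond 0 |J1  (J1 flow already set via bond 4)
bond 3 |J1  (1-jn J1 has f-setter on 4)
bond 5 |J1  (common-f at J1 fixed by 4)
bond 1 |J2  (GY1 both-in/both-out from 0)
bond 2 |I1  (J2: last free bond brings flow in)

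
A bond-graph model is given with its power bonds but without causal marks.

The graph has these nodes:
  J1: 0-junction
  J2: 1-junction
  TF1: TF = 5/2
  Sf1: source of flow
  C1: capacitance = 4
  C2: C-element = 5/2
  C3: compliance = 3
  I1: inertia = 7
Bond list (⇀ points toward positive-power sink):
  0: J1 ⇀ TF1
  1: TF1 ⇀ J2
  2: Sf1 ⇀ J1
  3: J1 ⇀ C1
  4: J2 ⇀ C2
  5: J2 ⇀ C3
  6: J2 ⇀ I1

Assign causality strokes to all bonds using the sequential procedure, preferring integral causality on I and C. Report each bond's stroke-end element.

bond 0 |TF1
bond 1 |J2
bond 2 |Sf1
bond 3 |J1
bond 4 |J2
bond 5 |J2
bond 6 |I1

β2 →Sf1  (Sf1: flow source, stroke at near end)
β3 →J1  (prefer integral on C1)
β0 →TF1  (J1: bond 3 brought effort, rest push out)
β1 →J2  (TF1: transformer flips bond 0)
β4 →J2  (C2 outputs effort q/C2)
β5 →J2  (C3: C, integral causality)
β6 →I1  (J2: last free bond brings flow in)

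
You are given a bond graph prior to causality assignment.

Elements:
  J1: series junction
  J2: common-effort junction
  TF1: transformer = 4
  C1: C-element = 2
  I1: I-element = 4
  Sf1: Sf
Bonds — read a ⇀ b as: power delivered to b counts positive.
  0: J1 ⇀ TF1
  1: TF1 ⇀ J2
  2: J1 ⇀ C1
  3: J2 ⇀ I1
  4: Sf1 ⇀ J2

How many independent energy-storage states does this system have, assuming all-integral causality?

2  (C1, I1 all integral)

b4 stroke at Sf1  (source Sf1 imposes f)
b2 stroke at J1  (C1 outputs effort q/C1)
b0 stroke at TF1  (closing 1-jn rule on J1)
b1 stroke at J2  (TF1: transformer flips bond 0)
b3 stroke at I1  (common-e at J2 fixed by 1)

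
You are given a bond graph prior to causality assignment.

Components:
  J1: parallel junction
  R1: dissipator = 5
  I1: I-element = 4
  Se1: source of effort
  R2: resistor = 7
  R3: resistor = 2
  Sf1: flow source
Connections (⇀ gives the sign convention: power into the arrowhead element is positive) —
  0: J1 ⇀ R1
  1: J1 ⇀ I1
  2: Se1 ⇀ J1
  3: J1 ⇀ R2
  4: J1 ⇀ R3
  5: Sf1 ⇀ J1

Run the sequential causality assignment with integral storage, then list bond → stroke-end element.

#2 |J1  (source Se1 imposes e)
#5 |Sf1  (Sf1 (Sf) sets flow on bond)
#0 |R1  (J1 effort already set via bond 2)
#1 |I1  (0-jn J1 has e-setter on 2)
#3 |R2  (J1 effort already set via bond 2)
#4 |R3  (0-jn J1 has e-setter on 2)

b0 →R1
b1 →I1
b2 →J1
b3 →R2
b4 →R3
b5 →Sf1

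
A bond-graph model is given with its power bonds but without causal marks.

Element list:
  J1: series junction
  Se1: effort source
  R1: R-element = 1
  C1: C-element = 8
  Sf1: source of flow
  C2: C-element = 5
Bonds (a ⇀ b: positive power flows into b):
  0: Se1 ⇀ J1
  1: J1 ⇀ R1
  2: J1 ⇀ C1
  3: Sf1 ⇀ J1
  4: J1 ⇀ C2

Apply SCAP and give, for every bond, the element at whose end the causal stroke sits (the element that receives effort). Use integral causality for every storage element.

bond 0 →J1
bond 1 →J1
bond 2 →J1
bond 3 →Sf1
bond 4 →J1

b0 stroke→J1  (Se1 (Se) sets effort on bond)
b3 stroke→Sf1  (Sf1: flow source, stroke at near end)
b1 stroke→J1  (1-jn J1 has f-setter on 3)
b2 stroke→J1  (common-f at J1 fixed by 3)
b4 stroke→J1  (J1: bond 3 brought flow, rest push out)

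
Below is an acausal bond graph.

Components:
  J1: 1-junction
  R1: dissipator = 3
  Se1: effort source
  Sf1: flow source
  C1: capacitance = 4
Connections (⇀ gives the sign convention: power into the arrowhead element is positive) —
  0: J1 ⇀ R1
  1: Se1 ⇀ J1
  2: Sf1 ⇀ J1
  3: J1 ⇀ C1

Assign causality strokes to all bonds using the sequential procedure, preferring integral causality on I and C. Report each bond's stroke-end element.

#0 →J1
#1 →J1
#2 →Sf1
#3 →J1

β1 stroke→J1  (Se1: effort source, stroke at far end)
β2 stroke→Sf1  (source Sf1 imposes f)
β0 stroke→J1  (common-f at J1 fixed by 2)
β3 stroke→J1  (J1 flow already set via bond 2)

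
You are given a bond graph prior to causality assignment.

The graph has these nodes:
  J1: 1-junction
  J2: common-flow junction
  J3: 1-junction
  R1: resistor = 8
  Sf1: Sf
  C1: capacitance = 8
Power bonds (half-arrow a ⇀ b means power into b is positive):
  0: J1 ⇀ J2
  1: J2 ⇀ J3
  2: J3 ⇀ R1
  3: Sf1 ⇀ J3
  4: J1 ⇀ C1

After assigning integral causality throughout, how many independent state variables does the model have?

1  (C1 all integral)

bond 3 stroke→Sf1  (Sf1 (Sf) sets flow on bond)
bond 1 stroke→J3  (common-f at J3 fixed by 3)
bond 2 stroke→J3  (J3 flow already set via bond 3)
bond 0 stroke→J2  (common-f at J2 fixed by 1)
bond 4 stroke→J1  (J1: bond 0 brought flow, rest push out)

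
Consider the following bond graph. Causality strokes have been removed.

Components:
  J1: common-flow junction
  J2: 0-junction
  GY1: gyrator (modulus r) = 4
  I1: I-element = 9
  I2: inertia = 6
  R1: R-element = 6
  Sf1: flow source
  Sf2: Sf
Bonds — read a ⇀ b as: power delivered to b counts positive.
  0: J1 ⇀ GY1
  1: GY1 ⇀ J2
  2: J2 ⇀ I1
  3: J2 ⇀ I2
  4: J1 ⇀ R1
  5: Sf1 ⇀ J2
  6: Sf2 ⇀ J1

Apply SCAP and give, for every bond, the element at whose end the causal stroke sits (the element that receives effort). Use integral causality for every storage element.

bond 0 stroke→J1
bond 1 stroke→J2
bond 2 stroke→I1
bond 3 stroke→I2
bond 4 stroke→J1
bond 5 stroke→Sf1
bond 6 stroke→Sf2

b5 stroke→Sf1  (Sf1: flow source, stroke at near end)
b6 stroke→Sf2  (source Sf2 imposes f)
b0 stroke→J1  (J1: bond 6 brought flow, rest push out)
b4 stroke→J1  (1-jn J1 has f-setter on 6)
b1 stroke→J2  (GY GY1: same side as bond 0)
b2 stroke→I1  (J2 effort already set via bond 1)
b3 stroke→I2  (0-jn J2 has e-setter on 1)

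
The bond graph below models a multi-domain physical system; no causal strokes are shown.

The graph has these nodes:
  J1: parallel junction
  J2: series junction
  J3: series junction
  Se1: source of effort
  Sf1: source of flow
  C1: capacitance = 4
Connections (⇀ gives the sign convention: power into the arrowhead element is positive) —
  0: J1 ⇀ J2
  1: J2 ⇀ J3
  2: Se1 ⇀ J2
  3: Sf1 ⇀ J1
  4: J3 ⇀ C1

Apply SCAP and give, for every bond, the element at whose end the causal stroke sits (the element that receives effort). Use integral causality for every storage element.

#0 stroke→J1
#1 stroke→J2
#2 stroke→J2
#3 stroke→Sf1
#4 stroke→J3

bond 2 stroke at J2  (source Se1 imposes e)
bond 3 stroke at Sf1  (source Sf1 imposes f)
bond 0 stroke at J1  (closing 0-jn rule on J1)
bond 1 stroke at J2  (common-f at J2 fixed by 0)
bond 4 stroke at J3  (J3: bond 1 brought flow, rest push out)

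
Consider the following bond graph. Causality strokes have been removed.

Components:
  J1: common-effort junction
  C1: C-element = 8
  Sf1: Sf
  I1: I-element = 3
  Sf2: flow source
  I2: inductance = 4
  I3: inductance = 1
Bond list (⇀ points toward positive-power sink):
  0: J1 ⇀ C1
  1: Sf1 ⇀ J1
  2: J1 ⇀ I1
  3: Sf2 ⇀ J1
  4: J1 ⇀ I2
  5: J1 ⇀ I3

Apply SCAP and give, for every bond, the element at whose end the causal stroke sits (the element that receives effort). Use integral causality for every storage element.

#1 →Sf1  (Sf1: flow source, stroke at near end)
#3 →Sf2  (source Sf2 imposes f)
#0 →J1  (C1 integral (e out))
#2 →I1  (common-e at J1 fixed by 0)
#4 →I2  (0-jn J1 has e-setter on 0)
#5 →I3  (common-e at J1 fixed by 0)

bond 0 →J1
bond 1 →Sf1
bond 2 →I1
bond 3 →Sf2
bond 4 →I2
bond 5 →I3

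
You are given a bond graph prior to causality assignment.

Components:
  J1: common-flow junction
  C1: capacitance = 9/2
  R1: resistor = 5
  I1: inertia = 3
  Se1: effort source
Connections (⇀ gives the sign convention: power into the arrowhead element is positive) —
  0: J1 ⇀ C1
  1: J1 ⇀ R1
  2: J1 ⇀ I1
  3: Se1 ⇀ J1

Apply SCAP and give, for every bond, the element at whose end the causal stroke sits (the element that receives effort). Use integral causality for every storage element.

b3 stroke at J1  (Se1 (Se) sets effort on bond)
b0 stroke at J1  (C1: C, integral causality)
b2 stroke at I1  (prefer integral on I1)
b1 stroke at J1  (J1: bond 2 brought flow, rest push out)

#0 stroke at J1
#1 stroke at J1
#2 stroke at I1
#3 stroke at J1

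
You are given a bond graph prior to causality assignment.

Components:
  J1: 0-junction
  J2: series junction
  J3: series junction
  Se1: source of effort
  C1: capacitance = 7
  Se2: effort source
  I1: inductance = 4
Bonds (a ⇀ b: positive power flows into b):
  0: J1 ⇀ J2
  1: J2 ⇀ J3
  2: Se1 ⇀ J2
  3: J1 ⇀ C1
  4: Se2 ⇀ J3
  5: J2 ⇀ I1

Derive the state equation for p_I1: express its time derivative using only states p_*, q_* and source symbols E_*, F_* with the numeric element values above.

#2 stroke→J2  (Se1: effort source, stroke at far end)
#4 stroke→J3  (Se2 fixes effort; stroke away)
#1 stroke→J2  (J3: last free bond brings flow in)
#3 stroke→J1  (prefer integral on C1)
#0 stroke→J2  (common-e at J1 fixed by 3)
#5 stroke→I1  (only one flow-in slot at J2)

dp_I1/dt = E_Se1 + E_Se2 + q_C1/7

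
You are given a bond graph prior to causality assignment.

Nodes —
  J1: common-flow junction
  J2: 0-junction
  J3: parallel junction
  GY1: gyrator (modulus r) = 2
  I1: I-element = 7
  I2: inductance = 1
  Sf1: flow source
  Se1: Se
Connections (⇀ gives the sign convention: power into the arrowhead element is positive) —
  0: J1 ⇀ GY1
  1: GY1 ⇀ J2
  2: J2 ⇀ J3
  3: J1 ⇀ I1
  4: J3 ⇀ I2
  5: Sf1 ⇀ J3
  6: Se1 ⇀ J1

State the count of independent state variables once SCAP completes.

2  (I1, I2 all integral)

bond 5 →Sf1  (Sf1: flow source, stroke at near end)
bond 6 →J1  (Se1 (Se) sets effort on bond)
bond 3 →I1  (I1 outputs flow p/I1)
bond 0 →J1  (J1 flow already set via bond 3)
bond 1 →J2  (GY1: gyrator matches bond 0)
bond 2 →J3  (0-jn J2 has e-setter on 1)
bond 4 →I2  (0-jn J3 has e-setter on 2)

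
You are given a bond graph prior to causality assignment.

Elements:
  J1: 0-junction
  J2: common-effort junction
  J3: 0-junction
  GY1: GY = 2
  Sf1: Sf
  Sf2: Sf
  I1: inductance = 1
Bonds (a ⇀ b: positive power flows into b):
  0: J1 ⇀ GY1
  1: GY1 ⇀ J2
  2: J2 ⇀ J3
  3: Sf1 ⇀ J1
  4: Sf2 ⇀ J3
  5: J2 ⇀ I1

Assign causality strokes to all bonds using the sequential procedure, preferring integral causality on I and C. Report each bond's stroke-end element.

β3 →Sf1  (Sf1: flow source, stroke at near end)
β4 →Sf2  (source Sf2 imposes f)
β0 →J1  (J1 needs exactly one e-in)
β2 →J3  (closing 0-jn rule on J3)
β1 →J2  (through GY1, causality inverts; strokes same side of GY1)
β5 →I1  (J2: bond 1 brought effort, rest push out)

bond 0 →J1
bond 1 →J2
bond 2 →J3
bond 3 →Sf1
bond 4 →Sf2
bond 5 →I1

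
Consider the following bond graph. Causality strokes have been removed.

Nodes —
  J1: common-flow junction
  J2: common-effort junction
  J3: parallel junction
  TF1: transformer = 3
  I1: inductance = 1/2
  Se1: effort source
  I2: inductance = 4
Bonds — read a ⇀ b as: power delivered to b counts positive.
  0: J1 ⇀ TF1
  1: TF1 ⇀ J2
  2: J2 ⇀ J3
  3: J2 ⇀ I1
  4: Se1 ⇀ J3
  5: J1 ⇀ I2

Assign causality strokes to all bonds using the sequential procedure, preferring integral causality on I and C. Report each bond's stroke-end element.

bond 0 stroke→J1
bond 1 stroke→TF1
bond 2 stroke→J2
bond 3 stroke→I1
bond 4 stroke→J3
bond 5 stroke→I2

β4 stroke at J3  (source Se1 imposes e)
β2 stroke at J2  (common-e at J3 fixed by 4)
β1 stroke at TF1  (0-jn J2 has e-setter on 2)
β3 stroke at I1  (common-e at J2 fixed by 2)
β0 stroke at J1  (through TF1, causality passes straight; one stroke at TF1)
β5 stroke at I2  (closing 1-jn rule on J1)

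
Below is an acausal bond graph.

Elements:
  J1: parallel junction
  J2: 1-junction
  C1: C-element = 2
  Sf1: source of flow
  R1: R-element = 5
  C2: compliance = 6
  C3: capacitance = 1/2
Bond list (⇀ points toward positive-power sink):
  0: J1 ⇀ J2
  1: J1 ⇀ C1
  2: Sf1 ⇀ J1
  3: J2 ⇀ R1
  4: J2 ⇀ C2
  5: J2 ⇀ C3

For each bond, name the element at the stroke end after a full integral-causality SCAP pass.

β2 →Sf1  (Sf1 fixes flow; stroke at Sf1)
β1 →J1  (prefer integral on C1)
β0 →J2  (common-e at J1 fixed by 1)
β4 →J2  (C2: C, integral causality)
β5 →J2  (C3 outputs effort q/C3)
β3 →R1  (J2 needs exactly one f-in)

b0 |J2
b1 |J1
b2 |Sf1
b3 |R1
b4 |J2
b5 |J2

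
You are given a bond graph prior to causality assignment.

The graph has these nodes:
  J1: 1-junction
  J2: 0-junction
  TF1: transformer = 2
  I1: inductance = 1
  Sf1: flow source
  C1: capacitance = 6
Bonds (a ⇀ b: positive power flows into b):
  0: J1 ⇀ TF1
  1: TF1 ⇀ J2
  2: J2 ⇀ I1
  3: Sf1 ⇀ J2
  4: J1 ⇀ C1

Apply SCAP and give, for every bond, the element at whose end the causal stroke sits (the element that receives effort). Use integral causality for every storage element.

b3 →Sf1  (Sf1 (Sf) sets flow on bond)
b2 →I1  (I1: I, integral causality)
b1 →J2  (J2 needs exactly one e-in)
b0 →TF1  (through TF1, causality passes straight; one stroke at TF1)
b4 →J1  (1-jn J1 has f-setter on 0)

bond 0 stroke at TF1
bond 1 stroke at J2
bond 2 stroke at I1
bond 3 stroke at Sf1
bond 4 stroke at J1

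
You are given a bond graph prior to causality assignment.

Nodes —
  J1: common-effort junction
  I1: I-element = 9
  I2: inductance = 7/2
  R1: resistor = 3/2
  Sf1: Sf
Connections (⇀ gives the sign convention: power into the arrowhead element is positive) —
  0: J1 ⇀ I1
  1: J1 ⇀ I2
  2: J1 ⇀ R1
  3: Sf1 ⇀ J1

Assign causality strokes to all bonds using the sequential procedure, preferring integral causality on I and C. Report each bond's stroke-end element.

#0 stroke→I1
#1 stroke→I2
#2 stroke→J1
#3 stroke→Sf1

bond 3 |Sf1  (source Sf1 imposes f)
bond 0 |I1  (prefer integral on I1)
bond 1 |I2  (I2 integral (f out))
bond 2 |J1  (J1 needs exactly one e-in)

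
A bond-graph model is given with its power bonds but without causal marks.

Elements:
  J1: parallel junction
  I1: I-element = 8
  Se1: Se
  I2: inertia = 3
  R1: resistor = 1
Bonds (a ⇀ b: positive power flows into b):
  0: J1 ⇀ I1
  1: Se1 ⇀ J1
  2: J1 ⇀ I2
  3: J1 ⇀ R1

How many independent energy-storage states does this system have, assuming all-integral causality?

2  (I1, I2 all integral)

b1 stroke→J1  (Se1 (Se) sets effort on bond)
b0 stroke→I1  (J1: bond 1 brought effort, rest push out)
b2 stroke→I2  (common-e at J1 fixed by 1)
b3 stroke→R1  (0-jn J1 has e-setter on 1)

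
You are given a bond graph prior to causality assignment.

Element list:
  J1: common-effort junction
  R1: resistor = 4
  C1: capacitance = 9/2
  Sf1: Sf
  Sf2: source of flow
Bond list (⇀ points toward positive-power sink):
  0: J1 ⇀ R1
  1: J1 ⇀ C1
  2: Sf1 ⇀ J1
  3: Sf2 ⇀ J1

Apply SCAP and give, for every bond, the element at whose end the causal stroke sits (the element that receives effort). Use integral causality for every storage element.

b2 →Sf1  (source Sf1 imposes f)
b3 →Sf2  (Sf2: flow source, stroke at near end)
b1 →J1  (C1 integral (e out))
b0 →R1  (0-jn J1 has e-setter on 1)

b0 stroke at R1
b1 stroke at J1
b2 stroke at Sf1
b3 stroke at Sf2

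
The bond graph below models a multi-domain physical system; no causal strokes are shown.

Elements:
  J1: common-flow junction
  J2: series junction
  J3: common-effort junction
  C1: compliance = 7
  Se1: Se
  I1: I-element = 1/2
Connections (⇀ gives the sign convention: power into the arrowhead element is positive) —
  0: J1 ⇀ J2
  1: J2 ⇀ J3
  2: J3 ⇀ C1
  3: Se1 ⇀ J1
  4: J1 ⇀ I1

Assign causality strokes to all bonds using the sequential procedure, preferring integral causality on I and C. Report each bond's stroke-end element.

b3 |J1  (Se1 fixes effort; stroke away)
b2 |J3  (prefer integral on C1)
b1 |J2  (0-jn J3 has e-setter on 2)
b0 |J1  (J2 needs exactly one f-in)
b4 |I1  (only one flow-in slot at J1)

#0 |J1
#1 |J2
#2 |J3
#3 |J1
#4 |I1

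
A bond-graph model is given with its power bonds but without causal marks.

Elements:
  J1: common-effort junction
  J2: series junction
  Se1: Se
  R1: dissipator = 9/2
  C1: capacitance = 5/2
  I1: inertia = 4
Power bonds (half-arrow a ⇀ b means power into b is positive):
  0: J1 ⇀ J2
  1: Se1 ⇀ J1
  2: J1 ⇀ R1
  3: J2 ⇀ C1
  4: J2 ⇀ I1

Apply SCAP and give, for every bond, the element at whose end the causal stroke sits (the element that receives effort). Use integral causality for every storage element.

b0 |J2
b1 |J1
b2 |R1
b3 |J2
b4 |I1

b1 →J1  (source Se1 imposes e)
b0 →J2  (J1 effort already set via bond 1)
b2 →R1  (0-jn J1 has e-setter on 1)
b3 →J2  (C1 integral (e out))
b4 →I1  (only one flow-in slot at J2)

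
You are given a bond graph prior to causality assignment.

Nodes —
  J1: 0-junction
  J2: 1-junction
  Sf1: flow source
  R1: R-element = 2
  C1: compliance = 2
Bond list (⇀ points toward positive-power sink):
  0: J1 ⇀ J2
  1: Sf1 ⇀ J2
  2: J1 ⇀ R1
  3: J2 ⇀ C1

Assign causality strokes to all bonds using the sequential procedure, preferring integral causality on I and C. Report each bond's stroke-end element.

#0 |J2
#1 |Sf1
#2 |J1
#3 |J2

bond 1 stroke→Sf1  (Sf1: flow source, stroke at near end)
bond 0 stroke→J2  (common-f at J2 fixed by 1)
bond 3 stroke→J2  (1-jn J2 has f-setter on 1)
bond 2 stroke→J1  (only one effort-in slot at J1)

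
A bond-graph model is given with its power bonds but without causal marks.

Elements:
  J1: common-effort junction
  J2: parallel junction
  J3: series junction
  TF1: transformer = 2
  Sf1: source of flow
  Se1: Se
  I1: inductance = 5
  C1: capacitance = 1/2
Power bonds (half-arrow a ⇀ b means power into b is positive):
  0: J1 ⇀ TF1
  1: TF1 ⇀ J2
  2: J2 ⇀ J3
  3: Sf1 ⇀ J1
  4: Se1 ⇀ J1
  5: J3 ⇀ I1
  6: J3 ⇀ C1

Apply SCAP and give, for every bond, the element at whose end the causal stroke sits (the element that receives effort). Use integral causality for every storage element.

β3 stroke→Sf1  (Sf1: flow source, stroke at near end)
β4 stroke→J1  (source Se1 imposes e)
β0 stroke→TF1  (common-e at J1 fixed by 4)
β1 stroke→J2  (TF1: transformer flips bond 0)
β2 stroke→J3  (J2: bond 1 brought effort, rest push out)
β5 stroke→I1  (I1: I, integral causality)
β6 stroke→J3  (common-f at J3 fixed by 5)

b0 →TF1
b1 →J2
b2 →J3
b3 →Sf1
b4 →J1
b5 →I1
b6 →J3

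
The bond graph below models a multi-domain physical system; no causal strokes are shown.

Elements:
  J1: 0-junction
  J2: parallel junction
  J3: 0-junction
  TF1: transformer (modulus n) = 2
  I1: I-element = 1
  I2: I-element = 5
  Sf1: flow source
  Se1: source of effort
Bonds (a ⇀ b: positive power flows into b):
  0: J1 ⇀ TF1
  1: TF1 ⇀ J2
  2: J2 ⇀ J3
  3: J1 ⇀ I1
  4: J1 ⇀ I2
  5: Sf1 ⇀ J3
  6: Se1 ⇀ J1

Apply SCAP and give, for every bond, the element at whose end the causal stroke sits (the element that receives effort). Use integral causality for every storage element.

bond 5 |Sf1  (source Sf1 imposes f)
bond 6 |J1  (Se1 (Se) sets effort on bond)
bond 0 |TF1  (0-jn J1 has e-setter on 6)
bond 3 |I1  (J1: bond 6 brought effort, rest push out)
bond 4 |I2  (J1: bond 6 brought effort, rest push out)
bond 2 |J3  (closing 0-jn rule on J3)
bond 1 |J2  (TF1 one-in-one-out from 0)

#0 stroke at TF1
#1 stroke at J2
#2 stroke at J3
#3 stroke at I1
#4 stroke at I2
#5 stroke at Sf1
#6 stroke at J1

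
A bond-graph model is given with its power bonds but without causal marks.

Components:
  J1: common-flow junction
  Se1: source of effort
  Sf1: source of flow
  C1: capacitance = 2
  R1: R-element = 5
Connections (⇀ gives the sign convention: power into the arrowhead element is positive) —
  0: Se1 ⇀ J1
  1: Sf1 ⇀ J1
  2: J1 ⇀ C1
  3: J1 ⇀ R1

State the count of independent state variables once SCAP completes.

bond 0 →J1  (Se1 fixes effort; stroke away)
bond 1 →Sf1  (source Sf1 imposes f)
bond 2 →J1  (1-jn J1 has f-setter on 1)
bond 3 →J1  (J1 flow already set via bond 1)

1  (C1 all integral)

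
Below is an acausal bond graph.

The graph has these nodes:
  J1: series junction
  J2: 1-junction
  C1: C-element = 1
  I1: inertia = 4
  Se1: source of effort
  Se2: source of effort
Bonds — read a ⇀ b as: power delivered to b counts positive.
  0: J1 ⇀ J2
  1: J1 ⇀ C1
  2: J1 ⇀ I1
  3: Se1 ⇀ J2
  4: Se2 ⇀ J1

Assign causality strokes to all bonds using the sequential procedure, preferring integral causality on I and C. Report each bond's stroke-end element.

β0 stroke at J1
β1 stroke at J1
β2 stroke at I1
β3 stroke at J2
β4 stroke at J1

b3 stroke at J2  (Se1: effort source, stroke at far end)
b4 stroke at J1  (Se2 fixes effort; stroke away)
b0 stroke at J1  (only one flow-in slot at J2)
b1 stroke at J1  (C1 integral (e out))
b2 stroke at I1  (closing 1-jn rule on J1)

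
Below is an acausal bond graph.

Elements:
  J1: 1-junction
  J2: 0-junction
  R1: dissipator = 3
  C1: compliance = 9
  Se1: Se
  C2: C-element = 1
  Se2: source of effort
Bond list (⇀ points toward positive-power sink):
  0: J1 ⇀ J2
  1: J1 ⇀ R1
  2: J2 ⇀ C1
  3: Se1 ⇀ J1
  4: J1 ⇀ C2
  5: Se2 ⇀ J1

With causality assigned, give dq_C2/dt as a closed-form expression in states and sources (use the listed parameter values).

dq_C2/dt = E_Se1/3 + E_Se2/3 - q_C1/27 - q_C2/3

β3 |J1  (Se1 (Se) sets effort on bond)
β5 |J1  (Se2 (Se) sets effort on bond)
β2 |J2  (prefer integral on C1)
β0 |J1  (J2 effort already set via bond 2)
β4 |J1  (C2 integral (e out))
β1 |R1  (J1 needs exactly one f-in)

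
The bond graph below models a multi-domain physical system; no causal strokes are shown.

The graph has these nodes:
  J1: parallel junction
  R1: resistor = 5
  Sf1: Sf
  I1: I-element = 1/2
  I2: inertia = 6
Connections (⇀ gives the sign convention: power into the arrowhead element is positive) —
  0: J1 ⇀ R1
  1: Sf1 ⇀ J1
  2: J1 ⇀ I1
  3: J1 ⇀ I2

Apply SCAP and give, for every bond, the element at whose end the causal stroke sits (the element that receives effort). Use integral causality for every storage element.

#0 stroke at J1
#1 stroke at Sf1
#2 stroke at I1
#3 stroke at I2

β1 stroke at Sf1  (Sf1 (Sf) sets flow on bond)
β2 stroke at I1  (I1 outputs flow p/I1)
β3 stroke at I2  (prefer integral on I2)
β0 stroke at J1  (closing 0-jn rule on J1)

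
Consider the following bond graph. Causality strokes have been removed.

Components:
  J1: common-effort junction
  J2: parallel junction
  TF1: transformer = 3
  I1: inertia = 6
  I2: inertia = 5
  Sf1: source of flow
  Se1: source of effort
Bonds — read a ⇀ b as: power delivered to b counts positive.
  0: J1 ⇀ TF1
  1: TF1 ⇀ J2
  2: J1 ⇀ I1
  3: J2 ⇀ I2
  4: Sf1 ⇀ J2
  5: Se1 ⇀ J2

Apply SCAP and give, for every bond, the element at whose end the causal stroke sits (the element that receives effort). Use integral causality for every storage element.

b0 |J1
b1 |TF1
b2 |I1
b3 |I2
b4 |Sf1
b5 |J2

β4 |Sf1  (Sf1 fixes flow; stroke at Sf1)
β5 |J2  (Se1 (Se) sets effort on bond)
β1 |TF1  (0-jn J2 has e-setter on 5)
β3 |I2  (common-e at J2 fixed by 5)
β0 |J1  (through TF1, causality passes straight; one stroke at TF1)
β2 |I1  (0-jn J1 has e-setter on 0)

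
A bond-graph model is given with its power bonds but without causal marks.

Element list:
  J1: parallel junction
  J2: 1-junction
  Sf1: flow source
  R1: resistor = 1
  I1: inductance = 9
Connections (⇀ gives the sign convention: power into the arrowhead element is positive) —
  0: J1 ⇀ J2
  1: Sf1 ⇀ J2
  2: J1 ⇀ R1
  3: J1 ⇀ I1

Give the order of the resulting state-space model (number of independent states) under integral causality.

1  (I1 all integral)

b1 stroke at Sf1  (source Sf1 imposes f)
b0 stroke at J2  (1-jn J2 has f-setter on 1)
b3 stroke at I1  (prefer integral on I1)
b2 stroke at J1  (only one effort-in slot at J1)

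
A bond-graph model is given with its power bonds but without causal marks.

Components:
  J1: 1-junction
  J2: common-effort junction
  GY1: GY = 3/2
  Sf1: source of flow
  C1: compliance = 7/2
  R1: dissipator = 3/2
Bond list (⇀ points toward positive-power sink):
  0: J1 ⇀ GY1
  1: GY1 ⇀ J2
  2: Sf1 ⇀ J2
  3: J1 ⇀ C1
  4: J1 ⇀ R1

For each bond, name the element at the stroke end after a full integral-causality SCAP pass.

β0 →J1
β1 →J2
β2 →Sf1
β3 →J1
β4 →R1

b2 stroke→Sf1  (Sf1: flow source, stroke at near end)
b1 stroke→J2  (only one effort-in slot at J2)
b0 stroke→J1  (GY1 both-in/both-out from 1)
b3 stroke→J1  (prefer integral on C1)
b4 stroke→R1  (J1: last free bond brings flow in)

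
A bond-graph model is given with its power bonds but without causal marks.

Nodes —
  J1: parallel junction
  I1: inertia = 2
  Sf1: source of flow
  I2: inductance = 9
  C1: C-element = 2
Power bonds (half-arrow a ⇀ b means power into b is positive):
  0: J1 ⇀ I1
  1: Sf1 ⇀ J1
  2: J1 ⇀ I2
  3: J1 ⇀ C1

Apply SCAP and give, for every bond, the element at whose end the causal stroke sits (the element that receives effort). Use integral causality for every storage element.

#0 →I1
#1 →Sf1
#2 →I2
#3 →J1

b1 stroke→Sf1  (source Sf1 imposes f)
b0 stroke→I1  (I1 outputs flow p/I1)
b2 stroke→I2  (I2 outputs flow p/I2)
b3 stroke→J1  (J1 needs exactly one e-in)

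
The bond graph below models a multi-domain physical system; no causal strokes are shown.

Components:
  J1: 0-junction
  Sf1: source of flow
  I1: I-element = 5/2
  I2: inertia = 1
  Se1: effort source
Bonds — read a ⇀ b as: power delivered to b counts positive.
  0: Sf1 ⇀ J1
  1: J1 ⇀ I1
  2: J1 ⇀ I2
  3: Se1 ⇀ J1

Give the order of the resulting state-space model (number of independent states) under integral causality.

2  (I1, I2 all integral)

b0 →Sf1  (Sf1 (Sf) sets flow on bond)
b3 →J1  (Se1 (Se) sets effort on bond)
b1 →I1  (common-e at J1 fixed by 3)
b2 →I2  (J1 effort already set via bond 3)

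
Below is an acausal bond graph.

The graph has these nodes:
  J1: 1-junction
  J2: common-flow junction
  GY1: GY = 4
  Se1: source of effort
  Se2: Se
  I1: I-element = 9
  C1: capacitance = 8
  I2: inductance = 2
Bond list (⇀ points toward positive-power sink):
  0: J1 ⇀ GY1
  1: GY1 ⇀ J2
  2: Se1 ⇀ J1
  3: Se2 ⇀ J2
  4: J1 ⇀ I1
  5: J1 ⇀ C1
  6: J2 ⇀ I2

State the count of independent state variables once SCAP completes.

b2 |J1  (Se1: effort source, stroke at far end)
b3 |J2  (source Se2 imposes e)
b4 |I1  (I1: I, integral causality)
b0 |J1  (1-jn J1 has f-setter on 4)
b5 |J1  (J1 flow already set via bond 4)
b1 |J2  (GY1: gyrator matches bond 0)
b6 |I2  (closing 1-jn rule on J2)

3  (C1, I1, I2 all integral)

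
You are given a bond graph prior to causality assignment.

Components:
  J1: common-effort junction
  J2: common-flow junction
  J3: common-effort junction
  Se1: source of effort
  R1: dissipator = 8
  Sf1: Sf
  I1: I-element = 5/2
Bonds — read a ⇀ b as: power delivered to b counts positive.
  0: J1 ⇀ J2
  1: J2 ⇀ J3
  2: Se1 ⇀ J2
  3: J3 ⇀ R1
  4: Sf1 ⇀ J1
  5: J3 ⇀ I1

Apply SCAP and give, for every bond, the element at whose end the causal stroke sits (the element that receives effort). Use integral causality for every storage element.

bond 0 stroke→J1
bond 1 stroke→J2
bond 2 stroke→J2
bond 3 stroke→J3
bond 4 stroke→Sf1
bond 5 stroke→I1

#2 |J2  (Se1 (Se) sets effort on bond)
#4 |Sf1  (source Sf1 imposes f)
#0 |J1  (J1: last free bond brings effort in)
#1 |J2  (J2: bond 0 brought flow, rest push out)
#5 |I1  (prefer integral on I1)
#3 |J3  (only one effort-in slot at J3)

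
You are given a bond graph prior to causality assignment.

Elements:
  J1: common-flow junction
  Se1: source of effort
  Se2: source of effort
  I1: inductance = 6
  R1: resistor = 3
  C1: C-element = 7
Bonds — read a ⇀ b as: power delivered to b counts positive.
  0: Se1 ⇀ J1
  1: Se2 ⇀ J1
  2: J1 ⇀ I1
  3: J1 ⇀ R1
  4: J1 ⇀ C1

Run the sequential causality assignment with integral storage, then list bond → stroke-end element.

bond 0 |J1  (Se1 fixes effort; stroke away)
bond 1 |J1  (source Se2 imposes e)
bond 2 |I1  (I1: I, integral causality)
bond 3 |J1  (J1 flow already set via bond 2)
bond 4 |J1  (1-jn J1 has f-setter on 2)

#0 stroke→J1
#1 stroke→J1
#2 stroke→I1
#3 stroke→J1
#4 stroke→J1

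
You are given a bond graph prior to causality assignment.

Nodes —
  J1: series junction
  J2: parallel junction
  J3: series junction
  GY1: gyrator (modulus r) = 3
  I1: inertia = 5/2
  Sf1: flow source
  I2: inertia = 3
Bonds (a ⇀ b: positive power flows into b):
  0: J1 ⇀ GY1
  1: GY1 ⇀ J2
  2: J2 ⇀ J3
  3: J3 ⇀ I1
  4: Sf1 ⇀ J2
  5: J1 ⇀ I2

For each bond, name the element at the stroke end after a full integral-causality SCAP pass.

#4 →Sf1  (source Sf1 imposes f)
#3 →I1  (I1: I, integral causality)
#2 →J3  (J3: bond 3 brought flow, rest push out)
#1 →J2  (only one effort-in slot at J2)
#0 →J1  (GY1: gyrator matches bond 1)
#5 →I2  (J1 needs exactly one f-in)

#0 →J1
#1 →J2
#2 →J3
#3 →I1
#4 →Sf1
#5 →I2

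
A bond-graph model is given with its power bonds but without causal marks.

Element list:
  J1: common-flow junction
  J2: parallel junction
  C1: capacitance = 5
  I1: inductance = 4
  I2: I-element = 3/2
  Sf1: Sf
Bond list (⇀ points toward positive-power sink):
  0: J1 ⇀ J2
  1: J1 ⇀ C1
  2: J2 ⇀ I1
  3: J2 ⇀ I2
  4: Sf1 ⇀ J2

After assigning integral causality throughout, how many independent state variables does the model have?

3  (C1, I1, I2 all integral)

b4 |Sf1  (Sf1: flow source, stroke at near end)
b1 |J1  (C1: C, integral causality)
b0 |J2  (closing 1-jn rule on J1)
b2 |I1  (J2 effort already set via bond 0)
b3 |I2  (common-e at J2 fixed by 0)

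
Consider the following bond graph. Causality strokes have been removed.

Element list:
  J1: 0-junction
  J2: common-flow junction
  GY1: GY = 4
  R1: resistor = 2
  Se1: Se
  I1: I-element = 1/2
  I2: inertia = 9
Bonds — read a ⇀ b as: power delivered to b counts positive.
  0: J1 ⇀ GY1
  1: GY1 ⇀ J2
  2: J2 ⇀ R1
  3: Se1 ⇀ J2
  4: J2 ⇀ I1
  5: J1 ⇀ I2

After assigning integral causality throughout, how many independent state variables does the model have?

β3 stroke at J2  (Se1 (Se) sets effort on bond)
β4 stroke at I1  (I1 integral (f out))
β1 stroke at J2  (J2: bond 4 brought flow, rest push out)
β2 stroke at J2  (J2 flow already set via bond 4)
β0 stroke at J1  (GY1: gyrator matches bond 1)
β5 stroke at I2  (common-e at J1 fixed by 0)

2  (I1, I2 all integral)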